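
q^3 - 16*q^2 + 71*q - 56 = (q - 8)*(q - 7)*(q - 1)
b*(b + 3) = b^2 + 3*b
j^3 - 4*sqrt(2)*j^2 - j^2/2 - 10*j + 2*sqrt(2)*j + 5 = (j - 1/2)*(j - 5*sqrt(2))*(j + sqrt(2))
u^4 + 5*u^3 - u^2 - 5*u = u*(u - 1)*(u + 1)*(u + 5)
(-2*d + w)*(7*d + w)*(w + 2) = -14*d^2*w - 28*d^2 + 5*d*w^2 + 10*d*w + w^3 + 2*w^2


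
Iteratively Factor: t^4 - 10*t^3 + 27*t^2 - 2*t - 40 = (t - 2)*(t^3 - 8*t^2 + 11*t + 20) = (t - 5)*(t - 2)*(t^2 - 3*t - 4) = (t - 5)*(t - 2)*(t + 1)*(t - 4)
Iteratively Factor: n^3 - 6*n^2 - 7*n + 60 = (n - 4)*(n^2 - 2*n - 15) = (n - 5)*(n - 4)*(n + 3)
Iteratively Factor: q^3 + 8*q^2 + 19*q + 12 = (q + 3)*(q^2 + 5*q + 4) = (q + 1)*(q + 3)*(q + 4)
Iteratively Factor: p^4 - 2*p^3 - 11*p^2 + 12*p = (p - 1)*(p^3 - p^2 - 12*p) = p*(p - 1)*(p^2 - p - 12) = p*(p - 1)*(p + 3)*(p - 4)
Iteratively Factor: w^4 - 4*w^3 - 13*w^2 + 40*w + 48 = (w + 1)*(w^3 - 5*w^2 - 8*w + 48) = (w + 1)*(w + 3)*(w^2 - 8*w + 16) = (w - 4)*(w + 1)*(w + 3)*(w - 4)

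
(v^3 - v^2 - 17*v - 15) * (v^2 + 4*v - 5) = v^5 + 3*v^4 - 26*v^3 - 78*v^2 + 25*v + 75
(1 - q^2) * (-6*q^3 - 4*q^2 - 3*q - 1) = 6*q^5 + 4*q^4 - 3*q^3 - 3*q^2 - 3*q - 1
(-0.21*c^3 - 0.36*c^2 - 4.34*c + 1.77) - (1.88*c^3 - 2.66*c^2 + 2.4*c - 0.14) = -2.09*c^3 + 2.3*c^2 - 6.74*c + 1.91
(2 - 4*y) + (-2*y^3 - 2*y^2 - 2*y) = -2*y^3 - 2*y^2 - 6*y + 2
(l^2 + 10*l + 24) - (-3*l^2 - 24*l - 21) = 4*l^2 + 34*l + 45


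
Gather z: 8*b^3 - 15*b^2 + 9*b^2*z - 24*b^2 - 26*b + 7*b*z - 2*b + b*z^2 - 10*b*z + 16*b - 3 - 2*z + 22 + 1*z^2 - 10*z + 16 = 8*b^3 - 39*b^2 - 12*b + z^2*(b + 1) + z*(9*b^2 - 3*b - 12) + 35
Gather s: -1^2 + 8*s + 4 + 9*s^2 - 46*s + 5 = 9*s^2 - 38*s + 8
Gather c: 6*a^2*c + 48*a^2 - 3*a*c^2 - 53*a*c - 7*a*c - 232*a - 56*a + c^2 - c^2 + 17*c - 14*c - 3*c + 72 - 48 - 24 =48*a^2 - 3*a*c^2 - 288*a + c*(6*a^2 - 60*a)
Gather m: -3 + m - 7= m - 10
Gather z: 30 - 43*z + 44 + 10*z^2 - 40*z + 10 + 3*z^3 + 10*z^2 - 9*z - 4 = 3*z^3 + 20*z^2 - 92*z + 80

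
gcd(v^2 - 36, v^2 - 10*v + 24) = v - 6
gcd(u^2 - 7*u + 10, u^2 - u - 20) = u - 5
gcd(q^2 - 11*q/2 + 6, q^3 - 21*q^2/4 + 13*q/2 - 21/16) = q - 3/2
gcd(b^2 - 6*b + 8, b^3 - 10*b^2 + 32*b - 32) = b^2 - 6*b + 8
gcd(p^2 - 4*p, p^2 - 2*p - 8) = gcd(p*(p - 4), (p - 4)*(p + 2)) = p - 4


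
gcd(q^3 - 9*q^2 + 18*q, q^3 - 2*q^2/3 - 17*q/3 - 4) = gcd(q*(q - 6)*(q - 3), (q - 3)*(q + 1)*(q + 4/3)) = q - 3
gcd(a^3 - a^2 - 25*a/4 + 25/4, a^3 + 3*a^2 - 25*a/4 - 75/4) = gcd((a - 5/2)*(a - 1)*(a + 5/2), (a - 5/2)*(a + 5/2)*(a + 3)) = a^2 - 25/4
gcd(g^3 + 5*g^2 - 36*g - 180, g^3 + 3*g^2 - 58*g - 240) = g^2 + 11*g + 30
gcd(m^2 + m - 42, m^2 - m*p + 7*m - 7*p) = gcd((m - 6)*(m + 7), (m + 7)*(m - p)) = m + 7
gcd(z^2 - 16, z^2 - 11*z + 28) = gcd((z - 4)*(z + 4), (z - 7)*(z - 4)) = z - 4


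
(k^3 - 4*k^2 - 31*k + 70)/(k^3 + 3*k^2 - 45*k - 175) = (k - 2)/(k + 5)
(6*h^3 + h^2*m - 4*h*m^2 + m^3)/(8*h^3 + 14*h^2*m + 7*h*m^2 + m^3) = (6*h^2 - 5*h*m + m^2)/(8*h^2 + 6*h*m + m^2)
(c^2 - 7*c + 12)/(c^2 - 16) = (c - 3)/(c + 4)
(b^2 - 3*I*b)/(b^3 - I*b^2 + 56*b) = (b - 3*I)/(b^2 - I*b + 56)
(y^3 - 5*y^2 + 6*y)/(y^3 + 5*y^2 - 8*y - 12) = y*(y - 3)/(y^2 + 7*y + 6)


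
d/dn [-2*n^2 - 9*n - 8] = -4*n - 9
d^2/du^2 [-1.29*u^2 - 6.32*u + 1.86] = -2.58000000000000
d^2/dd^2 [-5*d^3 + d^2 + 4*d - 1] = 2 - 30*d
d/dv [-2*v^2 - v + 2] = -4*v - 1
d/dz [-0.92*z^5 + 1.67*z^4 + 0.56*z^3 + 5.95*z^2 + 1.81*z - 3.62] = -4.6*z^4 + 6.68*z^3 + 1.68*z^2 + 11.9*z + 1.81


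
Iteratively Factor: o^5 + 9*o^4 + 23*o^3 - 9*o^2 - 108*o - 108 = (o + 2)*(o^4 + 7*o^3 + 9*o^2 - 27*o - 54) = (o + 2)*(o + 3)*(o^3 + 4*o^2 - 3*o - 18) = (o - 2)*(o + 2)*(o + 3)*(o^2 + 6*o + 9) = (o - 2)*(o + 2)*(o + 3)^2*(o + 3)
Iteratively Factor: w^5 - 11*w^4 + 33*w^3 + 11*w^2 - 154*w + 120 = (w - 1)*(w^4 - 10*w^3 + 23*w^2 + 34*w - 120) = (w - 1)*(w + 2)*(w^3 - 12*w^2 + 47*w - 60) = (w - 4)*(w - 1)*(w + 2)*(w^2 - 8*w + 15) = (w - 4)*(w - 3)*(w - 1)*(w + 2)*(w - 5)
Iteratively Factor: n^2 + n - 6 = (n - 2)*(n + 3)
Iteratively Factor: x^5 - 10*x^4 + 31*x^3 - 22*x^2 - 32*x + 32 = (x - 2)*(x^4 - 8*x^3 + 15*x^2 + 8*x - 16) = (x - 4)*(x - 2)*(x^3 - 4*x^2 - x + 4) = (x - 4)*(x - 2)*(x - 1)*(x^2 - 3*x - 4) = (x - 4)^2*(x - 2)*(x - 1)*(x + 1)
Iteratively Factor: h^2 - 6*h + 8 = (h - 4)*(h - 2)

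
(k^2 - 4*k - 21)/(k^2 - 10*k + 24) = (k^2 - 4*k - 21)/(k^2 - 10*k + 24)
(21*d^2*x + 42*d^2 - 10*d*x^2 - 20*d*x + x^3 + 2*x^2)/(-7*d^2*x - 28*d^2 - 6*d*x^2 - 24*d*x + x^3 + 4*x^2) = (-3*d*x - 6*d + x^2 + 2*x)/(d*x + 4*d + x^2 + 4*x)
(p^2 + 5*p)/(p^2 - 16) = p*(p + 5)/(p^2 - 16)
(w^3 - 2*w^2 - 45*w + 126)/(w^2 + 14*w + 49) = (w^2 - 9*w + 18)/(w + 7)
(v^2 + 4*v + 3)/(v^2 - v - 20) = (v^2 + 4*v + 3)/(v^2 - v - 20)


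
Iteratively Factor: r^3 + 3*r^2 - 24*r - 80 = (r + 4)*(r^2 - r - 20) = (r + 4)^2*(r - 5)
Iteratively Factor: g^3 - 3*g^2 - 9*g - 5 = (g - 5)*(g^2 + 2*g + 1) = (g - 5)*(g + 1)*(g + 1)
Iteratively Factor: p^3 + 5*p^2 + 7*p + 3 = (p + 1)*(p^2 + 4*p + 3) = (p + 1)*(p + 3)*(p + 1)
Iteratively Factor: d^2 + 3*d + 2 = (d + 1)*(d + 2)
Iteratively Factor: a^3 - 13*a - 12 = (a + 1)*(a^2 - a - 12) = (a + 1)*(a + 3)*(a - 4)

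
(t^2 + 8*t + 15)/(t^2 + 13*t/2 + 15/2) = 2*(t + 3)/(2*t + 3)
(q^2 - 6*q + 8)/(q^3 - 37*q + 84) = (q - 2)/(q^2 + 4*q - 21)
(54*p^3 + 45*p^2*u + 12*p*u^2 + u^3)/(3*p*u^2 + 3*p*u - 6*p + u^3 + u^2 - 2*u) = (18*p^2 + 9*p*u + u^2)/(u^2 + u - 2)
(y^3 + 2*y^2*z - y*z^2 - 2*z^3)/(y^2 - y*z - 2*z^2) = (y^2 + y*z - 2*z^2)/(y - 2*z)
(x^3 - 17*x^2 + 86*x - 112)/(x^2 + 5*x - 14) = (x^2 - 15*x + 56)/(x + 7)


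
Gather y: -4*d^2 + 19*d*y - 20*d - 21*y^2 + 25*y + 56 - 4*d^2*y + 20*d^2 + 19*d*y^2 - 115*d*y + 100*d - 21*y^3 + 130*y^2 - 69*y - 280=16*d^2 + 80*d - 21*y^3 + y^2*(19*d + 109) + y*(-4*d^2 - 96*d - 44) - 224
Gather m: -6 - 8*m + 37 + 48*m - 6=40*m + 25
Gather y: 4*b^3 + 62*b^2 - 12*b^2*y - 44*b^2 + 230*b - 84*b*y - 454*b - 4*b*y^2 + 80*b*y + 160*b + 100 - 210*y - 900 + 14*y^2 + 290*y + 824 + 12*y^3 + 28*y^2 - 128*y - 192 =4*b^3 + 18*b^2 - 64*b + 12*y^3 + y^2*(42 - 4*b) + y*(-12*b^2 - 4*b - 48) - 168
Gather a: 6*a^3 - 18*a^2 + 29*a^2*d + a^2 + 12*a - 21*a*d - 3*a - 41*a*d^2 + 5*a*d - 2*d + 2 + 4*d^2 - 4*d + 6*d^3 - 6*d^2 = 6*a^3 + a^2*(29*d - 17) + a*(-41*d^2 - 16*d + 9) + 6*d^3 - 2*d^2 - 6*d + 2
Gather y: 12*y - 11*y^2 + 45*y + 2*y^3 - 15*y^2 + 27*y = 2*y^3 - 26*y^2 + 84*y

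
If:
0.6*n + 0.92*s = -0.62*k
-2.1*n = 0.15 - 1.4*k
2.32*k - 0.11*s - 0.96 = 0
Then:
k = 0.40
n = 0.19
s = -0.39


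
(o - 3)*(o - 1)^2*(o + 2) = o^4 - 3*o^3 - 3*o^2 + 11*o - 6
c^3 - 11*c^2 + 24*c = c*(c - 8)*(c - 3)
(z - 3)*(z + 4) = z^2 + z - 12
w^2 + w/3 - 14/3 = (w - 2)*(w + 7/3)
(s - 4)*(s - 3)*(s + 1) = s^3 - 6*s^2 + 5*s + 12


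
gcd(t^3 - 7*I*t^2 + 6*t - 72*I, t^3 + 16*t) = t - 4*I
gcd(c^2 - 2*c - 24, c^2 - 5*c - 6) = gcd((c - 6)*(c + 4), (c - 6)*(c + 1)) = c - 6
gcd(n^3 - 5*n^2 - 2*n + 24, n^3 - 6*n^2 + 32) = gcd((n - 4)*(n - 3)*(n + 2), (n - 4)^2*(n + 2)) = n^2 - 2*n - 8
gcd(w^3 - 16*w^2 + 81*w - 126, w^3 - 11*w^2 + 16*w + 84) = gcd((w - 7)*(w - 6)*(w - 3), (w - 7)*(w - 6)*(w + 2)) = w^2 - 13*w + 42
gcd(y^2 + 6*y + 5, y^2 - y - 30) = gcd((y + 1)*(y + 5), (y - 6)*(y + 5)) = y + 5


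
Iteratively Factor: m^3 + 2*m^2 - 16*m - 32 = (m + 2)*(m^2 - 16) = (m - 4)*(m + 2)*(m + 4)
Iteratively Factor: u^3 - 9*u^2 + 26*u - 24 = (u - 3)*(u^2 - 6*u + 8) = (u - 3)*(u - 2)*(u - 4)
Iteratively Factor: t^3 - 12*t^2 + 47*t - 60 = (t - 5)*(t^2 - 7*t + 12) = (t - 5)*(t - 3)*(t - 4)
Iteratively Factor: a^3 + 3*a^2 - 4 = (a + 2)*(a^2 + a - 2) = (a - 1)*(a + 2)*(a + 2)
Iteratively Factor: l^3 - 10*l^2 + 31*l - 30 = (l - 2)*(l^2 - 8*l + 15) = (l - 5)*(l - 2)*(l - 3)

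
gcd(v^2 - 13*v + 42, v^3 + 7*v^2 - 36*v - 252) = v - 6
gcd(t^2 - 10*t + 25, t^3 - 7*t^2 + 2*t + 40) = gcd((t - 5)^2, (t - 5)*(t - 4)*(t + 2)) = t - 5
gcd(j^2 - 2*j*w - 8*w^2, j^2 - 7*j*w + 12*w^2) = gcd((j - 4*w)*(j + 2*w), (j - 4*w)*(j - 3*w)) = -j + 4*w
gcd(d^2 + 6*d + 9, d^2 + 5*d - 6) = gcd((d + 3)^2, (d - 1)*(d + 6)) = 1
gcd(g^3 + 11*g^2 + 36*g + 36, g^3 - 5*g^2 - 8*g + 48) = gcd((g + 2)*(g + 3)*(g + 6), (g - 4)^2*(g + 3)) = g + 3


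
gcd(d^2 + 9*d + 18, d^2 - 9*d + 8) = 1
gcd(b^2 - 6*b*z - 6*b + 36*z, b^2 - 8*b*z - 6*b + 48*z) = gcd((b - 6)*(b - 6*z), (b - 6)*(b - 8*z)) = b - 6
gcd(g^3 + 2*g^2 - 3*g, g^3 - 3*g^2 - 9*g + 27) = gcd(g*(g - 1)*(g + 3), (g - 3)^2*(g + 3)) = g + 3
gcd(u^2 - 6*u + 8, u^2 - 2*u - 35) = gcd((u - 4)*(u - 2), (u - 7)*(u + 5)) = 1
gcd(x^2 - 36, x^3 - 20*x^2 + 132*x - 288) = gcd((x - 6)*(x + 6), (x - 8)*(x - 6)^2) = x - 6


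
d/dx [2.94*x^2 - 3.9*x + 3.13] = 5.88*x - 3.9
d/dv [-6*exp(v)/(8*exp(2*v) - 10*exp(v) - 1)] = (48*exp(2*v) + 6)*exp(v)/(64*exp(4*v) - 160*exp(3*v) + 84*exp(2*v) + 20*exp(v) + 1)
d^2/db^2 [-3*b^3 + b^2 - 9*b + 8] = 2 - 18*b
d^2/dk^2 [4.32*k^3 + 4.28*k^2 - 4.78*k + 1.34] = 25.92*k + 8.56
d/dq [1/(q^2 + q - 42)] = (-2*q - 1)/(q^2 + q - 42)^2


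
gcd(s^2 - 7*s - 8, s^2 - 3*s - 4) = s + 1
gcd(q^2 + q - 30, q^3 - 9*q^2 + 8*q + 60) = q - 5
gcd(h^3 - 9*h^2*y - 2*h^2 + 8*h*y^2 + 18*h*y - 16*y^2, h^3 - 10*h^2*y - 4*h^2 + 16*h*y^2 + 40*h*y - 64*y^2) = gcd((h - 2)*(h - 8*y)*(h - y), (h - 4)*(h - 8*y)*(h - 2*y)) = -h + 8*y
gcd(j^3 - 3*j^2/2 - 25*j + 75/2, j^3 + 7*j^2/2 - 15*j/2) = j^2 + 7*j/2 - 15/2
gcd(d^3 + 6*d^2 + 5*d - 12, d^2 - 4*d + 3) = d - 1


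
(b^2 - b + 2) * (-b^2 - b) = -b^4 - b^2 - 2*b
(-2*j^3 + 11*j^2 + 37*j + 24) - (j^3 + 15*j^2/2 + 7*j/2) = -3*j^3 + 7*j^2/2 + 67*j/2 + 24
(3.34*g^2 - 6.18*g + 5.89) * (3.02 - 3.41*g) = -11.3894*g^3 + 31.1606*g^2 - 38.7485*g + 17.7878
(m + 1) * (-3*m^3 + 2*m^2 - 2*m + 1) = -3*m^4 - m^3 - m + 1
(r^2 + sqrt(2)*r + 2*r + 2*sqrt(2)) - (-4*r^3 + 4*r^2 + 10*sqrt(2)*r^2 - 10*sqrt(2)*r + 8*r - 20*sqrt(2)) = 4*r^3 - 10*sqrt(2)*r^2 - 3*r^2 - 6*r + 11*sqrt(2)*r + 22*sqrt(2)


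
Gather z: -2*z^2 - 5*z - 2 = -2*z^2 - 5*z - 2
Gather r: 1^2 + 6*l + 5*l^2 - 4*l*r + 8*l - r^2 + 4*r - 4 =5*l^2 + 14*l - r^2 + r*(4 - 4*l) - 3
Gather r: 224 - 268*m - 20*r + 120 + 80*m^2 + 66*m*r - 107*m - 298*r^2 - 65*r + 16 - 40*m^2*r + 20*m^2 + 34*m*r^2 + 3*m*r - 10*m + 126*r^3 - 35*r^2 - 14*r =100*m^2 - 385*m + 126*r^3 + r^2*(34*m - 333) + r*(-40*m^2 + 69*m - 99) + 360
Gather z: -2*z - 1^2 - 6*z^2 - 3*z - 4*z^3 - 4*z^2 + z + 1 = -4*z^3 - 10*z^2 - 4*z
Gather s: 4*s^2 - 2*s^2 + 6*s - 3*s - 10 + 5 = 2*s^2 + 3*s - 5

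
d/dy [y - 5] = 1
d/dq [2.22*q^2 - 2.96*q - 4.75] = 4.44*q - 2.96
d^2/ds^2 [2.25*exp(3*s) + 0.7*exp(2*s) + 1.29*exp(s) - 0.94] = (20.25*exp(2*s) + 2.8*exp(s) + 1.29)*exp(s)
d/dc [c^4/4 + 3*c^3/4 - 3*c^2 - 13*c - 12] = c^3 + 9*c^2/4 - 6*c - 13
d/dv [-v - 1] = -1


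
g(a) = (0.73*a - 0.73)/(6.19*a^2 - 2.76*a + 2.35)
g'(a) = (2.76 - 12.38*a)*(0.73*a - 0.73)/(6.19*a^2 - 2.76*a + 2.35)^2 + 0.73/(6.19*a^2 - 2.76*a + 2.35) = (4.5187*a^2 - 2.0148*a + 1.7155)*(6.19*a^2 - 2.76*a - (a - 1)*(12.38*a - 2.76) + 2.35)/(6.19*a^2 - 2.76*a + 2.35)^3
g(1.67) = 0.03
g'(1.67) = 0.01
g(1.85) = 0.03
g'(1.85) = 0.00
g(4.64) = 0.02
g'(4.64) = -0.00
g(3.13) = 0.03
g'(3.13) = -0.01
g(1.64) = 0.03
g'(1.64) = 0.01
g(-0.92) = -0.14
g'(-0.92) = -0.12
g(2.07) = 0.03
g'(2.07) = -0.00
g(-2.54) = -0.05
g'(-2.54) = -0.02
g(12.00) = 0.01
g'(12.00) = -0.00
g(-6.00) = -0.02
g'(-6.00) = -0.00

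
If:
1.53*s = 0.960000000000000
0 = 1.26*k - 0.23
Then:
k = 0.18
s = 0.63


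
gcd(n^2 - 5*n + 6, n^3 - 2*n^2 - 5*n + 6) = n - 3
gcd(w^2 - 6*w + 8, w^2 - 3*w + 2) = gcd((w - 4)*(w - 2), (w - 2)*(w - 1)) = w - 2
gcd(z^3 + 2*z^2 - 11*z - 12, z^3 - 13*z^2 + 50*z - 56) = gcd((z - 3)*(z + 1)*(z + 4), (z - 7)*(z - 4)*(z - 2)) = 1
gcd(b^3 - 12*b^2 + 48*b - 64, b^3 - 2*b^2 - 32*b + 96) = b^2 - 8*b + 16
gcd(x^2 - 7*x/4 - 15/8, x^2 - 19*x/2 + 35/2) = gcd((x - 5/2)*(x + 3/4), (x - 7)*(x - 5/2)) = x - 5/2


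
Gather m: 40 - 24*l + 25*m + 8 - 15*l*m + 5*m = -24*l + m*(30 - 15*l) + 48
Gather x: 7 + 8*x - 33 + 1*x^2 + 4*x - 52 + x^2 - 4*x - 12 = 2*x^2 + 8*x - 90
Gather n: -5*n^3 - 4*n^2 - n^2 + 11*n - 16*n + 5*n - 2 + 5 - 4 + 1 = -5*n^3 - 5*n^2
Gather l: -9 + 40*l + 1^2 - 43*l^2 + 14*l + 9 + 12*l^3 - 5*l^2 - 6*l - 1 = 12*l^3 - 48*l^2 + 48*l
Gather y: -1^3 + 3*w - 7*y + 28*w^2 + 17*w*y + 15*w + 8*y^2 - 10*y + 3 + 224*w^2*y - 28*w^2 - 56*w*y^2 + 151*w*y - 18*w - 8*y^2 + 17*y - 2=-56*w*y^2 + y*(224*w^2 + 168*w)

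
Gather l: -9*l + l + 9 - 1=8 - 8*l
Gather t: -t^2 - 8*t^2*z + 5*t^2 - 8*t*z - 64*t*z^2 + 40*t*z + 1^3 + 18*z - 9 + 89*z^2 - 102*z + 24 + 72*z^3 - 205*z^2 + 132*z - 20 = t^2*(4 - 8*z) + t*(-64*z^2 + 32*z) + 72*z^3 - 116*z^2 + 48*z - 4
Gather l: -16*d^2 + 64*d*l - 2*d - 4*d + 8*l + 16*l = -16*d^2 - 6*d + l*(64*d + 24)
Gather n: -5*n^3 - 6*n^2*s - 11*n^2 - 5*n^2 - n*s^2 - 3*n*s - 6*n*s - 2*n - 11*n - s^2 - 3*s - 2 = -5*n^3 + n^2*(-6*s - 16) + n*(-s^2 - 9*s - 13) - s^2 - 3*s - 2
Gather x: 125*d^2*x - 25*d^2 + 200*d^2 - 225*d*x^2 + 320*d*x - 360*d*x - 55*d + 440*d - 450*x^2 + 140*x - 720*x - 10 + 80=175*d^2 + 385*d + x^2*(-225*d - 450) + x*(125*d^2 - 40*d - 580) + 70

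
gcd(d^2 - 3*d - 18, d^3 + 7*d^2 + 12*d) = d + 3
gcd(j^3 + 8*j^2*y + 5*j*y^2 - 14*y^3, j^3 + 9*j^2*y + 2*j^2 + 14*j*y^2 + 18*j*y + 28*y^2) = j^2 + 9*j*y + 14*y^2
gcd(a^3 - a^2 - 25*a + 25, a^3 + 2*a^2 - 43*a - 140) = a + 5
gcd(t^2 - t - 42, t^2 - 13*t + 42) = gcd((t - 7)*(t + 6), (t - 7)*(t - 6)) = t - 7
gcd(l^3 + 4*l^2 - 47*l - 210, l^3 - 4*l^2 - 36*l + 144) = l + 6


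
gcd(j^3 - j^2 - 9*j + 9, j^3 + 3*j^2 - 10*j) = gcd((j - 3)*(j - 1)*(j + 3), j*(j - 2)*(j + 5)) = 1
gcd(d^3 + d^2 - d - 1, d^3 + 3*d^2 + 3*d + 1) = d^2 + 2*d + 1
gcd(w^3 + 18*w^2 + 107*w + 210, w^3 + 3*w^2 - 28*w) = w + 7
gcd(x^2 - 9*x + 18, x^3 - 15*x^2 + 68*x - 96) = x - 3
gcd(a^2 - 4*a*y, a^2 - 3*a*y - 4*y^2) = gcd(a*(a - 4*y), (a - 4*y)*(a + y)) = -a + 4*y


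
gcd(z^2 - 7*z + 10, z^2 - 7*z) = 1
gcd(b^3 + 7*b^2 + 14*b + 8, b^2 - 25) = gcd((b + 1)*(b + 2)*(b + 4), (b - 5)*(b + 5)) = 1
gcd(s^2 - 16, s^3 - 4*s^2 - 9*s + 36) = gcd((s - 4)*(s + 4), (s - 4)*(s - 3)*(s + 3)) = s - 4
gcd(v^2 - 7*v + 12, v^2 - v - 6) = v - 3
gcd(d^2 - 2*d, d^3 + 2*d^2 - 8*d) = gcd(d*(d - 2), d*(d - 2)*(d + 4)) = d^2 - 2*d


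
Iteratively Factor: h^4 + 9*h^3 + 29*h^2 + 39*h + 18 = (h + 2)*(h^3 + 7*h^2 + 15*h + 9) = (h + 2)*(h + 3)*(h^2 + 4*h + 3) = (h + 1)*(h + 2)*(h + 3)*(h + 3)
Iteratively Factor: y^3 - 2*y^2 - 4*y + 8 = (y - 2)*(y^2 - 4) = (y - 2)*(y + 2)*(y - 2)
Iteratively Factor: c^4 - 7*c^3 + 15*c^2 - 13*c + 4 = (c - 1)*(c^3 - 6*c^2 + 9*c - 4) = (c - 1)^2*(c^2 - 5*c + 4) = (c - 1)^3*(c - 4)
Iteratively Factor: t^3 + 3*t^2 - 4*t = (t)*(t^2 + 3*t - 4) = t*(t - 1)*(t + 4)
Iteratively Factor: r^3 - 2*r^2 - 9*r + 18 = (r + 3)*(r^2 - 5*r + 6) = (r - 2)*(r + 3)*(r - 3)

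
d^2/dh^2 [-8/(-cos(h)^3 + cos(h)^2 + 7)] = 2*(-(1 - cos(4*h))*(3*cos(h) - 2)^2 + (3*cos(h) - 8*cos(2*h) + 9*cos(3*h))*(-cos(h)^3 + cos(h)^2 + 7))/(-cos(h)^3 + cos(h)^2 + 7)^3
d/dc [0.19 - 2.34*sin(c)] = -2.34*cos(c)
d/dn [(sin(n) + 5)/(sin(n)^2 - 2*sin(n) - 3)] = (-10*sin(n) + cos(n)^2 + 6)*cos(n)/((sin(n) - 3)^2*(sin(n) + 1)^2)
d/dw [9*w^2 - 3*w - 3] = 18*w - 3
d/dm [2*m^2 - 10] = 4*m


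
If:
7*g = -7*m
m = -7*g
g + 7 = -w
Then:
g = 0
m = 0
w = -7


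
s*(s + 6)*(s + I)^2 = s^4 + 6*s^3 + 2*I*s^3 - s^2 + 12*I*s^2 - 6*s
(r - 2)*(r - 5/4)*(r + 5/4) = r^3 - 2*r^2 - 25*r/16 + 25/8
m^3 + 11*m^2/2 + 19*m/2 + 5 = (m + 1)*(m + 2)*(m + 5/2)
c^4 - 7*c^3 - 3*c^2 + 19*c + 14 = (c - 7)*(c - 2)*(c + 1)^2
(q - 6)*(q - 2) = q^2 - 8*q + 12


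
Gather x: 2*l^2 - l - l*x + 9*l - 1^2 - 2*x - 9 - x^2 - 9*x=2*l^2 + 8*l - x^2 + x*(-l - 11) - 10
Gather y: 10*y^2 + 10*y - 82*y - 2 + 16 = 10*y^2 - 72*y + 14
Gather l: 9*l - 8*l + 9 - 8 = l + 1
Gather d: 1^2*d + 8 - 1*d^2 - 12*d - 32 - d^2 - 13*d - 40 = -2*d^2 - 24*d - 64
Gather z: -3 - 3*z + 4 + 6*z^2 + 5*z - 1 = 6*z^2 + 2*z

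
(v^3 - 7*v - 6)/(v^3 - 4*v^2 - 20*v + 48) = (v^3 - 7*v - 6)/(v^3 - 4*v^2 - 20*v + 48)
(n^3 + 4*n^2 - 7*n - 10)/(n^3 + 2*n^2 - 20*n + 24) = (n^2 + 6*n + 5)/(n^2 + 4*n - 12)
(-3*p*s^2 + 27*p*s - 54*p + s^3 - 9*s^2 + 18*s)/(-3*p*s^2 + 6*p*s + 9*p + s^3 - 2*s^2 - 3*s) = (s - 6)/(s + 1)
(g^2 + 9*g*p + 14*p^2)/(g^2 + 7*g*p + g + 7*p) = (g + 2*p)/(g + 1)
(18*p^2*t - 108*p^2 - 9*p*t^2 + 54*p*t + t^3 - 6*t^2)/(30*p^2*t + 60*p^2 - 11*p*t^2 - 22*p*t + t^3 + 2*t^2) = (3*p*t - 18*p - t^2 + 6*t)/(5*p*t + 10*p - t^2 - 2*t)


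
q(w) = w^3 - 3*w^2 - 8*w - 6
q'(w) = 3*w^2 - 6*w - 8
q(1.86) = -24.82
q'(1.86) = -8.78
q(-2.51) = -20.63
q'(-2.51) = 25.96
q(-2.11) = -11.87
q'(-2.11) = 18.02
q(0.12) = -7.00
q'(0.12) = -8.68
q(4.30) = -16.36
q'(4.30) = 21.67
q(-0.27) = -4.08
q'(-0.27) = -6.16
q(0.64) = -12.09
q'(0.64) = -10.61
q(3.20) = -29.55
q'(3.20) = 3.52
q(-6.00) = -282.00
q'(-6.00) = 136.00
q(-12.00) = -2070.00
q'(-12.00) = 496.00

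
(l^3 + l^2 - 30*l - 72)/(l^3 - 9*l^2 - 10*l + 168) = (l + 3)/(l - 7)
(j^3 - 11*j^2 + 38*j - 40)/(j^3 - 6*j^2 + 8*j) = (j - 5)/j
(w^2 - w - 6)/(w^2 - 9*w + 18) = (w + 2)/(w - 6)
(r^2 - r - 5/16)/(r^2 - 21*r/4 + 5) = (r + 1/4)/(r - 4)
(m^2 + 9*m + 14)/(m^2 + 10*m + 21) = (m + 2)/(m + 3)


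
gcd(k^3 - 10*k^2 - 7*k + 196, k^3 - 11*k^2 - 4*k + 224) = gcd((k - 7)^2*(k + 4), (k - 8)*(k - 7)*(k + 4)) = k^2 - 3*k - 28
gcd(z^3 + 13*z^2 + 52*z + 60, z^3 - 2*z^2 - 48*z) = z + 6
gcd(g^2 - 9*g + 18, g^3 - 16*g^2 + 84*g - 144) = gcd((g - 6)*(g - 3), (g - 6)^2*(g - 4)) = g - 6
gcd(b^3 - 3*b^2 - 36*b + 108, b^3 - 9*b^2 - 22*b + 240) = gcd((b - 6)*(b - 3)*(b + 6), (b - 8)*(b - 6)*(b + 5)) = b - 6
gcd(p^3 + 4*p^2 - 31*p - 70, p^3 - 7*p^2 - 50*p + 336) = p + 7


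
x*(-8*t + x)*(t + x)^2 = -8*t^3*x - 15*t^2*x^2 - 6*t*x^3 + x^4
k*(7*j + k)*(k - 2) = 7*j*k^2 - 14*j*k + k^3 - 2*k^2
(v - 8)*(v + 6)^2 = v^3 + 4*v^2 - 60*v - 288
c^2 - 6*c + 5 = (c - 5)*(c - 1)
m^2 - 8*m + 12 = (m - 6)*(m - 2)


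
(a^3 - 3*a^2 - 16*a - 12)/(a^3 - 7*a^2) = (a^3 - 3*a^2 - 16*a - 12)/(a^2*(a - 7))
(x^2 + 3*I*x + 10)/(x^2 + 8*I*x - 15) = (x - 2*I)/(x + 3*I)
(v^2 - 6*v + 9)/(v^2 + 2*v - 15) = (v - 3)/(v + 5)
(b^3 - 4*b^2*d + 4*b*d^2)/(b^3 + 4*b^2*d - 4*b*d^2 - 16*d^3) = b*(b - 2*d)/(b^2 + 6*b*d + 8*d^2)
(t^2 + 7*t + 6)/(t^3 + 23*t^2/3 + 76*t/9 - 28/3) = 9*(t + 1)/(9*t^2 + 15*t - 14)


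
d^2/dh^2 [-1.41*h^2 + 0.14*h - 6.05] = -2.82000000000000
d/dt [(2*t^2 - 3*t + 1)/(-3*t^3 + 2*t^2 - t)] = (6*t^4 - 18*t^3 + 13*t^2 - 4*t + 1)/(t^2*(9*t^4 - 12*t^3 + 10*t^2 - 4*t + 1))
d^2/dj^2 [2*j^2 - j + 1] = 4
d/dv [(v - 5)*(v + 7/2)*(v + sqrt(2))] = 3*v^2 - 3*v + 2*sqrt(2)*v - 35/2 - 3*sqrt(2)/2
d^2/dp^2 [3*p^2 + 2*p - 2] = 6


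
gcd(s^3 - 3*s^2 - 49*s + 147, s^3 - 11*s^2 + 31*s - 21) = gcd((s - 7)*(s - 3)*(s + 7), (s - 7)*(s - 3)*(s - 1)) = s^2 - 10*s + 21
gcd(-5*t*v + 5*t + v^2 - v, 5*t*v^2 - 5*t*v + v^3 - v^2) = v - 1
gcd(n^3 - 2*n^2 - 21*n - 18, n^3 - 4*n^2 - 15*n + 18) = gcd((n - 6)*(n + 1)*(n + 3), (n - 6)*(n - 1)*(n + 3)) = n^2 - 3*n - 18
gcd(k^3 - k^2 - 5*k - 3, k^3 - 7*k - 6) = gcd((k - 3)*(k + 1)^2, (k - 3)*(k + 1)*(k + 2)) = k^2 - 2*k - 3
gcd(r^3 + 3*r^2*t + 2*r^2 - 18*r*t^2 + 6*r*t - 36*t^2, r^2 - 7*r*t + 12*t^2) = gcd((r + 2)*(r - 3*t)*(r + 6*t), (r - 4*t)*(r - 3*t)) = r - 3*t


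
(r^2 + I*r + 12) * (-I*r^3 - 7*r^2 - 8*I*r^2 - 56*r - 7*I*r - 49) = -I*r^5 - 6*r^4 - 8*I*r^4 - 48*r^3 - 26*I*r^3 - 126*r^2 - 152*I*r^2 - 672*r - 133*I*r - 588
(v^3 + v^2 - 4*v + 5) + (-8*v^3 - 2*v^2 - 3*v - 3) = -7*v^3 - v^2 - 7*v + 2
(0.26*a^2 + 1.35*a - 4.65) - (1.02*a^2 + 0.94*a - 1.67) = -0.76*a^2 + 0.41*a - 2.98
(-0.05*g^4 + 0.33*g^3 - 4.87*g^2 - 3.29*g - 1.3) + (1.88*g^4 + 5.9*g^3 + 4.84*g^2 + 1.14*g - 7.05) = 1.83*g^4 + 6.23*g^3 - 0.0300000000000002*g^2 - 2.15*g - 8.35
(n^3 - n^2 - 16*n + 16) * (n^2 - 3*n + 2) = n^5 - 4*n^4 - 11*n^3 + 62*n^2 - 80*n + 32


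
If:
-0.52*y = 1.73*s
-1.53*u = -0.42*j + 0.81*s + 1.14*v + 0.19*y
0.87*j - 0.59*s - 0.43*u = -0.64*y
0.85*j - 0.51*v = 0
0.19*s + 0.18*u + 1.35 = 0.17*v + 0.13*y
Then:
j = 8.05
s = 3.88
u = -8.24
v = 13.42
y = -12.91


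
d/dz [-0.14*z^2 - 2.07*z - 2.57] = -0.28*z - 2.07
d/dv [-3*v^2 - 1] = -6*v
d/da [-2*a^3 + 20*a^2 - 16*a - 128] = -6*a^2 + 40*a - 16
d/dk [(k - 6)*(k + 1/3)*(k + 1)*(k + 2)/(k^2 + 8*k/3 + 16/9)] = 6*(9*k^4 + 12*k^3 - 48*k^2 - 126*k - 68)/(27*k^3 + 108*k^2 + 144*k + 64)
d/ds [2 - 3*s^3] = -9*s^2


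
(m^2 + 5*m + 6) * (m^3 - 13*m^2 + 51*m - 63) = m^5 - 8*m^4 - 8*m^3 + 114*m^2 - 9*m - 378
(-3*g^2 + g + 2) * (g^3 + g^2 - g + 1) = -3*g^5 - 2*g^4 + 6*g^3 - 2*g^2 - g + 2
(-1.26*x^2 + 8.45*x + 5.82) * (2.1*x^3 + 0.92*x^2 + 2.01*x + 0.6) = -2.646*x^5 + 16.5858*x^4 + 17.4634*x^3 + 21.5829*x^2 + 16.7682*x + 3.492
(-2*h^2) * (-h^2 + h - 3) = 2*h^4 - 2*h^3 + 6*h^2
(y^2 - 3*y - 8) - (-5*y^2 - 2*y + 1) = 6*y^2 - y - 9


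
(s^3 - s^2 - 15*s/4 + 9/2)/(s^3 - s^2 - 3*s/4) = (2*s^2 + s - 6)/(s*(2*s + 1))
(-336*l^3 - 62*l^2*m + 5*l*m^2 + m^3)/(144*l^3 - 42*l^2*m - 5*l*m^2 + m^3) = (-7*l - m)/(3*l - m)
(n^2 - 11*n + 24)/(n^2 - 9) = (n - 8)/(n + 3)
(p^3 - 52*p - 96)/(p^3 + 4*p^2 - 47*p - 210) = (p^2 - 6*p - 16)/(p^2 - 2*p - 35)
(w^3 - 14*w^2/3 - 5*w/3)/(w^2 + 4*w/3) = (3*w^2 - 14*w - 5)/(3*w + 4)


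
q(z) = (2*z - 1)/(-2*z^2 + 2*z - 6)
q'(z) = (2*z - 1)*(4*z - 2)/(-2*z^2 + 2*z - 6)^2 + 2/(-2*z^2 + 2*z - 6)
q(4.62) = -0.21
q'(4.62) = 0.04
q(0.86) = -0.13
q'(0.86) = -0.32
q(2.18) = -0.30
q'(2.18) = 0.00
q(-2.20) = 0.27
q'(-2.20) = 0.05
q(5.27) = -0.19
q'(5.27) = 0.03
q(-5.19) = 0.16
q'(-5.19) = 0.02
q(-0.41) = 0.25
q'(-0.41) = -0.15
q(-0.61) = 0.28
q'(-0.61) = -0.10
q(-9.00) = 0.10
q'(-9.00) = 0.01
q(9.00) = -0.11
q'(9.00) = 0.01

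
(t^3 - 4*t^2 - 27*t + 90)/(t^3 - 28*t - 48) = (t^2 + 2*t - 15)/(t^2 + 6*t + 8)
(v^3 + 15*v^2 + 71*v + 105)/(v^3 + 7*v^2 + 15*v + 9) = (v^2 + 12*v + 35)/(v^2 + 4*v + 3)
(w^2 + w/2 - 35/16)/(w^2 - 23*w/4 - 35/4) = (-16*w^2 - 8*w + 35)/(4*(-4*w^2 + 23*w + 35))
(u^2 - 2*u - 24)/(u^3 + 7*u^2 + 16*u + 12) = (u^2 - 2*u - 24)/(u^3 + 7*u^2 + 16*u + 12)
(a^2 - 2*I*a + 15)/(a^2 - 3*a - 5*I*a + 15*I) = (a + 3*I)/(a - 3)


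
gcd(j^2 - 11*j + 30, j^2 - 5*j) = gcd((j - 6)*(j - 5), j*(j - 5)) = j - 5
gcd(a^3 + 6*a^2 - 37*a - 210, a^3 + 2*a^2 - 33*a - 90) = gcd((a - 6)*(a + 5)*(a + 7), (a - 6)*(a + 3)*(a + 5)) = a^2 - a - 30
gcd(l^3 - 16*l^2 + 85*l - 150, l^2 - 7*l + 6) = l - 6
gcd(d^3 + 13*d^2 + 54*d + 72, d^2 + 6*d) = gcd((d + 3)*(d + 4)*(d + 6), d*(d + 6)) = d + 6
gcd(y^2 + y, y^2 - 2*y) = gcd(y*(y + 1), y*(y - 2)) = y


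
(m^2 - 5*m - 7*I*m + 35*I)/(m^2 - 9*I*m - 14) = (m - 5)/(m - 2*I)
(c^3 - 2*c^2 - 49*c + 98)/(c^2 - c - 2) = (c^2 - 49)/(c + 1)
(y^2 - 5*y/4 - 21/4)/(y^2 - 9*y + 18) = (y + 7/4)/(y - 6)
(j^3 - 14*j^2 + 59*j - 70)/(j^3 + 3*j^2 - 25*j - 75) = (j^2 - 9*j + 14)/(j^2 + 8*j + 15)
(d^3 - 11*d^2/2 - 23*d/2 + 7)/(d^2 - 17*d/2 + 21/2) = (2*d^2 + 3*d - 2)/(2*d - 3)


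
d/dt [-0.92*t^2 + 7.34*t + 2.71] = 7.34 - 1.84*t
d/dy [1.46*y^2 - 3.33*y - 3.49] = 2.92*y - 3.33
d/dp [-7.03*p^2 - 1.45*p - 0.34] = -14.06*p - 1.45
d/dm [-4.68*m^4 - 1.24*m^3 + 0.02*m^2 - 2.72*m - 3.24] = -18.72*m^3 - 3.72*m^2 + 0.04*m - 2.72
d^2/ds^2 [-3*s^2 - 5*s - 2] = -6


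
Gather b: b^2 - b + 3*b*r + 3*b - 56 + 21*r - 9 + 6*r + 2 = b^2 + b*(3*r + 2) + 27*r - 63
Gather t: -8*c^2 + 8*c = -8*c^2 + 8*c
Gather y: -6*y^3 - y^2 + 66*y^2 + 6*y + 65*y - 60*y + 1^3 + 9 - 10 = -6*y^3 + 65*y^2 + 11*y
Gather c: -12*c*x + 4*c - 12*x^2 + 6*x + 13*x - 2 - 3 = c*(4 - 12*x) - 12*x^2 + 19*x - 5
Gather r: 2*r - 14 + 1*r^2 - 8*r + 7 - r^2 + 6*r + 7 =0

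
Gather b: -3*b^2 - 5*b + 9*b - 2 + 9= -3*b^2 + 4*b + 7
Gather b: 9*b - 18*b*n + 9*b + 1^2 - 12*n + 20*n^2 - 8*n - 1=b*(18 - 18*n) + 20*n^2 - 20*n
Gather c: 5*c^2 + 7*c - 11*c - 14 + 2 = 5*c^2 - 4*c - 12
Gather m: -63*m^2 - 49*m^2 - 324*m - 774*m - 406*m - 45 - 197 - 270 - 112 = -112*m^2 - 1504*m - 624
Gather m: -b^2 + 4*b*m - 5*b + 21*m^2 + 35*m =-b^2 - 5*b + 21*m^2 + m*(4*b + 35)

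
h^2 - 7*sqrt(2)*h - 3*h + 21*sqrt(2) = (h - 3)*(h - 7*sqrt(2))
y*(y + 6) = y^2 + 6*y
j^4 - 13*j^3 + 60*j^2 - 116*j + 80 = (j - 5)*(j - 4)*(j - 2)^2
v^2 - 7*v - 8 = (v - 8)*(v + 1)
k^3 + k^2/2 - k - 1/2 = (k - 1)*(k + 1/2)*(k + 1)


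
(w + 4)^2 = w^2 + 8*w + 16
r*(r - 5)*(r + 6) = r^3 + r^2 - 30*r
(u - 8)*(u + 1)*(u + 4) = u^3 - 3*u^2 - 36*u - 32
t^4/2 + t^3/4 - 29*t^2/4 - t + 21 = (t/2 + 1)*(t - 3)*(t - 2)*(t + 7/2)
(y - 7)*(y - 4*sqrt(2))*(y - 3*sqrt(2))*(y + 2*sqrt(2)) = y^4 - 5*sqrt(2)*y^3 - 7*y^3 - 4*y^2 + 35*sqrt(2)*y^2 + 28*y + 48*sqrt(2)*y - 336*sqrt(2)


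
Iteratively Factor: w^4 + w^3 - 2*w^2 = (w)*(w^3 + w^2 - 2*w) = w*(w + 2)*(w^2 - w) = w*(w - 1)*(w + 2)*(w)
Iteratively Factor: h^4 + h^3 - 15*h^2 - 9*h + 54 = (h - 3)*(h^3 + 4*h^2 - 3*h - 18) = (h - 3)*(h + 3)*(h^2 + h - 6) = (h - 3)*(h - 2)*(h + 3)*(h + 3)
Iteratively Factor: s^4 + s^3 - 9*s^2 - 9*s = (s + 1)*(s^3 - 9*s) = (s - 3)*(s + 1)*(s^2 + 3*s) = s*(s - 3)*(s + 1)*(s + 3)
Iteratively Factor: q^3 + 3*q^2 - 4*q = (q)*(q^2 + 3*q - 4) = q*(q + 4)*(q - 1)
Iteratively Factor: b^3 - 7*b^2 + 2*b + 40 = (b + 2)*(b^2 - 9*b + 20) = (b - 5)*(b + 2)*(b - 4)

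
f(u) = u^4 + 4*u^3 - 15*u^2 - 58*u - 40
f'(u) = 4*u^3 + 12*u^2 - 30*u - 58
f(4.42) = 137.67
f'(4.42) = 389.24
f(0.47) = -70.11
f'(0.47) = -69.03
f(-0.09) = -34.90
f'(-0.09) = -55.21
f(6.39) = 1687.83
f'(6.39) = 1283.95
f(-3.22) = -34.81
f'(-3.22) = 29.48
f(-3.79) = -47.07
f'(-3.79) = 10.31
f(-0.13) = -32.72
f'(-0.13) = -53.91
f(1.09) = -114.45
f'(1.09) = -71.26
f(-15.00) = 34580.00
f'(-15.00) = -10408.00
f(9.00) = 7700.00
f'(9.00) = 3560.00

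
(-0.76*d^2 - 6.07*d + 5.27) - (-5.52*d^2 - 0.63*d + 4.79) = 4.76*d^2 - 5.44*d + 0.48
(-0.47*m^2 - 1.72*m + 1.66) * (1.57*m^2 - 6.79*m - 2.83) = -0.7379*m^4 + 0.4909*m^3 + 15.6151*m^2 - 6.4038*m - 4.6978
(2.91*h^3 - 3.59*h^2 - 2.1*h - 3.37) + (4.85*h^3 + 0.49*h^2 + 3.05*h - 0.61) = 7.76*h^3 - 3.1*h^2 + 0.95*h - 3.98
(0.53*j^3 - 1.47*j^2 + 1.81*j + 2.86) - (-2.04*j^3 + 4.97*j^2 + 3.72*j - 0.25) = 2.57*j^3 - 6.44*j^2 - 1.91*j + 3.11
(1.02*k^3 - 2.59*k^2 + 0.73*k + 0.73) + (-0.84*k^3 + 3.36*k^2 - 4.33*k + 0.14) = 0.18*k^3 + 0.77*k^2 - 3.6*k + 0.87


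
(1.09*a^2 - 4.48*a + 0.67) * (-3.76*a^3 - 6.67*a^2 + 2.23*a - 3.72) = -4.0984*a^5 + 9.5745*a^4 + 29.7931*a^3 - 18.5141*a^2 + 18.1597*a - 2.4924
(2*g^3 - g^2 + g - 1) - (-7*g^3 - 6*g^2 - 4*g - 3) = 9*g^3 + 5*g^2 + 5*g + 2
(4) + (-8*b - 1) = 3 - 8*b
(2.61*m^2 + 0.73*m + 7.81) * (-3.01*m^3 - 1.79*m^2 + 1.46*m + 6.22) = -7.8561*m^5 - 6.8692*m^4 - 21.0042*m^3 + 3.3201*m^2 + 15.9432*m + 48.5782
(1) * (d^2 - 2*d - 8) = d^2 - 2*d - 8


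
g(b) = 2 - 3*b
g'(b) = -3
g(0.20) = 1.40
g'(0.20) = -3.00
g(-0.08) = 2.24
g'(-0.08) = -3.00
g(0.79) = -0.37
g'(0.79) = -3.00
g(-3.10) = 11.30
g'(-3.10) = -3.00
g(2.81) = -6.43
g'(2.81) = -3.00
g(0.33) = 1.01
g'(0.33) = -3.00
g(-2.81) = 10.43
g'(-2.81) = -3.00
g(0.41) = 0.77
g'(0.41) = -3.00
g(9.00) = -25.00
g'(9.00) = -3.00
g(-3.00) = 11.00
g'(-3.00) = -3.00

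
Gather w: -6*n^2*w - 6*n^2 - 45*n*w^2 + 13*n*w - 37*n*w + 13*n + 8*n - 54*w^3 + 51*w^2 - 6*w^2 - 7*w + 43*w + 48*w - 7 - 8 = -6*n^2 + 21*n - 54*w^3 + w^2*(45 - 45*n) + w*(-6*n^2 - 24*n + 84) - 15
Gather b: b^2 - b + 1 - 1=b^2 - b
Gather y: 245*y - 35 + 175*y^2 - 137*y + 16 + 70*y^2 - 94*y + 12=245*y^2 + 14*y - 7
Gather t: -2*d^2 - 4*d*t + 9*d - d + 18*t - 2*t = -2*d^2 + 8*d + t*(16 - 4*d)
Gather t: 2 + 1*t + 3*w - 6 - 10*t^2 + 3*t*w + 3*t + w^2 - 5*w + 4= -10*t^2 + t*(3*w + 4) + w^2 - 2*w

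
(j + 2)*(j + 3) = j^2 + 5*j + 6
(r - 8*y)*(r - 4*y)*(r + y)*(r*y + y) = r^4*y - 11*r^3*y^2 + r^3*y + 20*r^2*y^3 - 11*r^2*y^2 + 32*r*y^4 + 20*r*y^3 + 32*y^4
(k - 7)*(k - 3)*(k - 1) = k^3 - 11*k^2 + 31*k - 21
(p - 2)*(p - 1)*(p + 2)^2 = p^4 + p^3 - 6*p^2 - 4*p + 8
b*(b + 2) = b^2 + 2*b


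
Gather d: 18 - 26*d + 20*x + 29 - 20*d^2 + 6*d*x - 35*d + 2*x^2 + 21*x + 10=-20*d^2 + d*(6*x - 61) + 2*x^2 + 41*x + 57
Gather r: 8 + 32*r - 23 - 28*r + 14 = 4*r - 1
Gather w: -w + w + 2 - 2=0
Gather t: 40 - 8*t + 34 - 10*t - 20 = 54 - 18*t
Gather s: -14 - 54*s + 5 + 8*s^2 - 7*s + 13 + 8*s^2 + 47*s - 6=16*s^2 - 14*s - 2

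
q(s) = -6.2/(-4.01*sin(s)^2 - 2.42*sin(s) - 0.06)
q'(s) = -6.2*(8.02*sin(s)*cos(s) + 2.42*cos(s))/(-4.01*sin(s)^2 - 2.42*sin(s) - 0.06)^2 = -(49.724*sin(s) + 15.004)*cos(s)/(4.01*sin(s)^2 + 2.42*sin(s) + 0.06)^2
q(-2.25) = 10.25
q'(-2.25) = -40.69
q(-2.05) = 5.79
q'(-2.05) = -11.72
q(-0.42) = -23.84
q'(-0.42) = 71.18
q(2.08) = 1.19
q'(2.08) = 1.04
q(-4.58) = 0.97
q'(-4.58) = 0.21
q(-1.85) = 4.31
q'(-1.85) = -4.36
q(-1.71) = 3.88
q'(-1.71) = -1.86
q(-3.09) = -114.53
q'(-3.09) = 4239.21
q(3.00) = 12.88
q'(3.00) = 94.08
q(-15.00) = 34.06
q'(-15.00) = -397.35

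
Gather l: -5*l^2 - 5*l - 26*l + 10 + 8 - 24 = -5*l^2 - 31*l - 6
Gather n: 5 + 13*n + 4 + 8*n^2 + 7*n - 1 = 8*n^2 + 20*n + 8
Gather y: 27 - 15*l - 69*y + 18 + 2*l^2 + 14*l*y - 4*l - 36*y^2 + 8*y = 2*l^2 - 19*l - 36*y^2 + y*(14*l - 61) + 45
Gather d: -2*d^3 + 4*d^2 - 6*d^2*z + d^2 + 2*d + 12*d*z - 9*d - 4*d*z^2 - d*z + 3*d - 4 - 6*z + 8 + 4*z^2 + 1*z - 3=-2*d^3 + d^2*(5 - 6*z) + d*(-4*z^2 + 11*z - 4) + 4*z^2 - 5*z + 1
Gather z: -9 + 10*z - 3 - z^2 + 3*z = -z^2 + 13*z - 12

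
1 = 1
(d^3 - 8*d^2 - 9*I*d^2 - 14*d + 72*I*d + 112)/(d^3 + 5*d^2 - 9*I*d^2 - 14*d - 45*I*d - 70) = (d - 8)/(d + 5)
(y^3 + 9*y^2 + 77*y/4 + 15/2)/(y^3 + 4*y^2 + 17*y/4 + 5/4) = (y + 6)/(y + 1)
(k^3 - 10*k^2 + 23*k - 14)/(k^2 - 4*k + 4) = (k^2 - 8*k + 7)/(k - 2)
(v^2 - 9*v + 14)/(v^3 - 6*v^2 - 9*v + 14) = (v - 2)/(v^2 + v - 2)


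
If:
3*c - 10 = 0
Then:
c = 10/3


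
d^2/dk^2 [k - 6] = 0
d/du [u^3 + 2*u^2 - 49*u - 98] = 3*u^2 + 4*u - 49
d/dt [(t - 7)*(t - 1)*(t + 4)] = 3*t^2 - 8*t - 25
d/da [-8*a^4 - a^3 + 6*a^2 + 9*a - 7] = -32*a^3 - 3*a^2 + 12*a + 9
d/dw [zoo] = 0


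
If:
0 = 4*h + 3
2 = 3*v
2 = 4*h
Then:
No Solution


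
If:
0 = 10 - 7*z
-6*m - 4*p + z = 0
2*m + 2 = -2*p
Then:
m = 19/7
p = -26/7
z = 10/7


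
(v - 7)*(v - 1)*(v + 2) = v^3 - 6*v^2 - 9*v + 14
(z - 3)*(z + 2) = z^2 - z - 6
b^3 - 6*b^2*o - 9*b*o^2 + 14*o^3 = (b - 7*o)*(b - o)*(b + 2*o)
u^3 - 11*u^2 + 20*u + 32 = (u - 8)*(u - 4)*(u + 1)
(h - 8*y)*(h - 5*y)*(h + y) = h^3 - 12*h^2*y + 27*h*y^2 + 40*y^3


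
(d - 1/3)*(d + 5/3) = d^2 + 4*d/3 - 5/9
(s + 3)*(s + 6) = s^2 + 9*s + 18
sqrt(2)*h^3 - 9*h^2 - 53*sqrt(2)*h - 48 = (h - 8*sqrt(2))*(h + 3*sqrt(2))*(sqrt(2)*h + 1)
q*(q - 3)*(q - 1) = q^3 - 4*q^2 + 3*q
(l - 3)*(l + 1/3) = l^2 - 8*l/3 - 1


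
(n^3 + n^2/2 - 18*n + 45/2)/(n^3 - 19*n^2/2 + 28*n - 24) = (n^2 + 2*n - 15)/(n^2 - 8*n + 16)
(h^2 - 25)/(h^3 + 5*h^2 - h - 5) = (h - 5)/(h^2 - 1)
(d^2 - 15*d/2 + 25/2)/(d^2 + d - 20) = (d^2 - 15*d/2 + 25/2)/(d^2 + d - 20)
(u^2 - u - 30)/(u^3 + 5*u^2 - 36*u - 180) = 1/(u + 6)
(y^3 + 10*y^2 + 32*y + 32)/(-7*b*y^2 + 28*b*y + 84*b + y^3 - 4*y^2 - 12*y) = (y^2 + 8*y + 16)/(-7*b*y + 42*b + y^2 - 6*y)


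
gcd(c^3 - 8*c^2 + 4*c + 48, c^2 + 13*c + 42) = 1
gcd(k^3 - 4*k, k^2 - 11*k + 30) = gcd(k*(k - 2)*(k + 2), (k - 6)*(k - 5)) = 1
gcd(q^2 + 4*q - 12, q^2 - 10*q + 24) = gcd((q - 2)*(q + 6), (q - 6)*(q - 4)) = 1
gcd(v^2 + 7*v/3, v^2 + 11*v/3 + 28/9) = v + 7/3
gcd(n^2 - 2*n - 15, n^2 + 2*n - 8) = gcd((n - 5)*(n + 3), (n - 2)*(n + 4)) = 1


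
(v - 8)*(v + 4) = v^2 - 4*v - 32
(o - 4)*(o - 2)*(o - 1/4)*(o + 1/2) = o^4 - 23*o^3/4 + 51*o^2/8 + 11*o/4 - 1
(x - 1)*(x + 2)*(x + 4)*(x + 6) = x^4 + 11*x^3 + 32*x^2 + 4*x - 48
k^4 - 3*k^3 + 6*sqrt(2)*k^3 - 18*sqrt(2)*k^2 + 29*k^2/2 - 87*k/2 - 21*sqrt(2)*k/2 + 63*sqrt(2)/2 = (k - 3)*(k - sqrt(2)/2)*(k + 3*sqrt(2))*(k + 7*sqrt(2)/2)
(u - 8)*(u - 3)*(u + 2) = u^3 - 9*u^2 + 2*u + 48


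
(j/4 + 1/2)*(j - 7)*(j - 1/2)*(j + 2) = j^4/4 - 7*j^3/8 - 45*j^2/8 - 4*j + 7/2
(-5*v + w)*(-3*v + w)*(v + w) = 15*v^3 + 7*v^2*w - 7*v*w^2 + w^3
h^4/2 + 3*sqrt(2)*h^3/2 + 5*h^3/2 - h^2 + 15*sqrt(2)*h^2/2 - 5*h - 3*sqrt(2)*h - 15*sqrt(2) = (h/2 + sqrt(2)/2)*(h + 5)*(h - sqrt(2))*(h + 3*sqrt(2))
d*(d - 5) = d^2 - 5*d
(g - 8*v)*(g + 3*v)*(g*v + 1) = g^3*v - 5*g^2*v^2 + g^2 - 24*g*v^3 - 5*g*v - 24*v^2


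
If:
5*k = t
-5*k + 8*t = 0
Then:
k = 0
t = 0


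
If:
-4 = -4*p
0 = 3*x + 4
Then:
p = 1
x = -4/3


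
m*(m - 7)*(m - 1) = m^3 - 8*m^2 + 7*m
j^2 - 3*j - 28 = (j - 7)*(j + 4)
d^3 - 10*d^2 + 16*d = d*(d - 8)*(d - 2)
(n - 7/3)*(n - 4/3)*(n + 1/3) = n^3 - 10*n^2/3 + 17*n/9 + 28/27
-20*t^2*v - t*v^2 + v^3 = v*(-5*t + v)*(4*t + v)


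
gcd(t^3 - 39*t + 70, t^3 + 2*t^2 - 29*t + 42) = t^2 + 5*t - 14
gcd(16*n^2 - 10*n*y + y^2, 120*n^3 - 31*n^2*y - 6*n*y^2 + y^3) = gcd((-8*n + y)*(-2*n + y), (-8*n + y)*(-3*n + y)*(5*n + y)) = -8*n + y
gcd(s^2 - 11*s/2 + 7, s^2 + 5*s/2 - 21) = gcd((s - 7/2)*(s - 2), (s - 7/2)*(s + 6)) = s - 7/2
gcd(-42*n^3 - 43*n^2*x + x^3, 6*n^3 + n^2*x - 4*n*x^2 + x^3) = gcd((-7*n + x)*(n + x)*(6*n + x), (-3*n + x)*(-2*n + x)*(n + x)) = n + x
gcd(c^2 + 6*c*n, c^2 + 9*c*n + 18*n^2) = c + 6*n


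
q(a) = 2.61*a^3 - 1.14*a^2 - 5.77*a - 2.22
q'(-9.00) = 648.98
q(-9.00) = -1945.32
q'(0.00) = -5.77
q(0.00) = -2.22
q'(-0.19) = -5.05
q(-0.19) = -1.18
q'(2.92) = 54.33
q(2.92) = 36.19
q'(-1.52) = 15.79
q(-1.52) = -5.25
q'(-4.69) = 177.15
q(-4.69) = -269.49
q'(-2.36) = 43.22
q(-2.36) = -29.26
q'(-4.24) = 144.66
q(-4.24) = -197.20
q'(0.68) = -3.70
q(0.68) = -5.85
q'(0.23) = -5.88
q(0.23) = -3.58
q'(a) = 7.83*a^2 - 2.28*a - 5.77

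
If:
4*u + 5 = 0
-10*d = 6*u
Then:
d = 3/4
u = -5/4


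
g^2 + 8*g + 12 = (g + 2)*(g + 6)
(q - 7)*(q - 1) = q^2 - 8*q + 7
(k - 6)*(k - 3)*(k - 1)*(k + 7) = k^4 - 3*k^3 - 43*k^2 + 171*k - 126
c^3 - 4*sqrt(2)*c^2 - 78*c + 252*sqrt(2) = (c - 7*sqrt(2))*(c - 3*sqrt(2))*(c + 6*sqrt(2))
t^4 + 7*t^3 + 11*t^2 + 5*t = t*(t + 1)^2*(t + 5)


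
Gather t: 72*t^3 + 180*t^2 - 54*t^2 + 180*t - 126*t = 72*t^3 + 126*t^2 + 54*t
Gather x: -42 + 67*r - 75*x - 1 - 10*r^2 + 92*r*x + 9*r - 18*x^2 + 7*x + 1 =-10*r^2 + 76*r - 18*x^2 + x*(92*r - 68) - 42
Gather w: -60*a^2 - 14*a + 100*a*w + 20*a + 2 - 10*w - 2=-60*a^2 + 6*a + w*(100*a - 10)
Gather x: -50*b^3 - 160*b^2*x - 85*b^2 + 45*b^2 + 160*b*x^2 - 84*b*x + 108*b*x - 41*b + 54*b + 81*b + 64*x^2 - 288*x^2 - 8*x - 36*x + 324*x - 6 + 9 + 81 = -50*b^3 - 40*b^2 + 94*b + x^2*(160*b - 224) + x*(-160*b^2 + 24*b + 280) + 84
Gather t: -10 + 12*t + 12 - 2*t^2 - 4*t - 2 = -2*t^2 + 8*t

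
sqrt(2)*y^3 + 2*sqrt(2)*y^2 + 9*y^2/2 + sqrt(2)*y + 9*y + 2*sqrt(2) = (y + 2)*(y + 2*sqrt(2))*(sqrt(2)*y + 1/2)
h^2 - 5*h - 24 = (h - 8)*(h + 3)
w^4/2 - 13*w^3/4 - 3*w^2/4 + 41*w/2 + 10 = (w/2 + 1)*(w - 5)*(w - 4)*(w + 1/2)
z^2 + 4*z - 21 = (z - 3)*(z + 7)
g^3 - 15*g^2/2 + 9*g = g*(g - 6)*(g - 3/2)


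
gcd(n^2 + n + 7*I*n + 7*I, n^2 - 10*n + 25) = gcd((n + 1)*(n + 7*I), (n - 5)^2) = 1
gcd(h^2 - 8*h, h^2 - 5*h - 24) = h - 8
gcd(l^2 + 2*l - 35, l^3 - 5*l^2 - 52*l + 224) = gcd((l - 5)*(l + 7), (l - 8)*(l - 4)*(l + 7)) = l + 7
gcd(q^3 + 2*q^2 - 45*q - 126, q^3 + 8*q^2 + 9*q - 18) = q^2 + 9*q + 18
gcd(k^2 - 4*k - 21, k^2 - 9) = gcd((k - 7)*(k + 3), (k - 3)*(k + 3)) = k + 3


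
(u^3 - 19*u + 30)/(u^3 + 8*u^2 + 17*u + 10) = (u^2 - 5*u + 6)/(u^2 + 3*u + 2)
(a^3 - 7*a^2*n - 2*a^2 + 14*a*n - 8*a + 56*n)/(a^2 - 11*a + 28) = (a^2 - 7*a*n + 2*a - 14*n)/(a - 7)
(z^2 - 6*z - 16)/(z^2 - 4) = (z - 8)/(z - 2)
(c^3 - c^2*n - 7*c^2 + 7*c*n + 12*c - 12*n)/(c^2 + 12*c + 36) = (c^3 - c^2*n - 7*c^2 + 7*c*n + 12*c - 12*n)/(c^2 + 12*c + 36)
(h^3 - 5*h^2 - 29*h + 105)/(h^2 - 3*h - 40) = (h^2 - 10*h + 21)/(h - 8)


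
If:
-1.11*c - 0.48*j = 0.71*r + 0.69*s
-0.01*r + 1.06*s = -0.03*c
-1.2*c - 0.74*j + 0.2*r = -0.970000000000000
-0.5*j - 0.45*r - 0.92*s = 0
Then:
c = 0.20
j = 0.76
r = -0.82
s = -0.01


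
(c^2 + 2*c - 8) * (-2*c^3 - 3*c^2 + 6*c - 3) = -2*c^5 - 7*c^4 + 16*c^3 + 33*c^2 - 54*c + 24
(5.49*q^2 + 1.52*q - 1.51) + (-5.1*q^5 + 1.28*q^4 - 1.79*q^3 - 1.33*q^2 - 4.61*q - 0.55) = -5.1*q^5 + 1.28*q^4 - 1.79*q^3 + 4.16*q^2 - 3.09*q - 2.06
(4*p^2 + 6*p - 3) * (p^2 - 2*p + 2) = 4*p^4 - 2*p^3 - 7*p^2 + 18*p - 6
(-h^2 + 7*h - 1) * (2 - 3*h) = 3*h^3 - 23*h^2 + 17*h - 2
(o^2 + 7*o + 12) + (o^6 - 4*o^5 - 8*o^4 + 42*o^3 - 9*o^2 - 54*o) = o^6 - 4*o^5 - 8*o^4 + 42*o^3 - 8*o^2 - 47*o + 12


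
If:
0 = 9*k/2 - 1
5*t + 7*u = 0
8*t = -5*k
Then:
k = 2/9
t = -5/36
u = 25/252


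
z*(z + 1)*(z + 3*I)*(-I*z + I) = -I*z^4 + 3*z^3 + I*z^2 - 3*z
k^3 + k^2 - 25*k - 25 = (k - 5)*(k + 1)*(k + 5)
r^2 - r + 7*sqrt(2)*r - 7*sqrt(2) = (r - 1)*(r + 7*sqrt(2))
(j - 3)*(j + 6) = j^2 + 3*j - 18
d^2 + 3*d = d*(d + 3)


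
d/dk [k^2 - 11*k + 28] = 2*k - 11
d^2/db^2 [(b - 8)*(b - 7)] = 2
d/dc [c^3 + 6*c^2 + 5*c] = 3*c^2 + 12*c + 5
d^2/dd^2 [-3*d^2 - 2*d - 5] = -6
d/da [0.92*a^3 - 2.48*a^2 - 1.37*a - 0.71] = 2.76*a^2 - 4.96*a - 1.37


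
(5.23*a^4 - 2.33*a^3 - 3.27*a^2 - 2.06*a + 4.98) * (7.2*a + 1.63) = 37.656*a^5 - 8.2511*a^4 - 27.3419*a^3 - 20.1621*a^2 + 32.4982*a + 8.1174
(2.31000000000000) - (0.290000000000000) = 2.02000000000000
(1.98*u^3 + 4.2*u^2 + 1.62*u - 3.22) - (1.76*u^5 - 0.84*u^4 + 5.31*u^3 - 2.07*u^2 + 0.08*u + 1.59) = -1.76*u^5 + 0.84*u^4 - 3.33*u^3 + 6.27*u^2 + 1.54*u - 4.81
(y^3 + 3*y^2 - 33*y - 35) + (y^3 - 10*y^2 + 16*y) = 2*y^3 - 7*y^2 - 17*y - 35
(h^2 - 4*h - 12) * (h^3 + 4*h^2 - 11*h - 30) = h^5 - 39*h^3 - 34*h^2 + 252*h + 360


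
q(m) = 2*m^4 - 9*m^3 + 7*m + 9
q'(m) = 8*m^3 - 27*m^2 + 7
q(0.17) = 10.15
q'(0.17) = 6.26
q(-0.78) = 8.55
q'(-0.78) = -13.22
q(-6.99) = 7808.48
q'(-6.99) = -4044.48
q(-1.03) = 13.88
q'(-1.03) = -30.39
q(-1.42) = 32.96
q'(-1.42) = -70.35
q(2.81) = -46.33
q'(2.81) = -28.69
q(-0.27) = 7.30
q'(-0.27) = 4.87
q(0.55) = 11.54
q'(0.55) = 0.16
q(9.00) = 6633.00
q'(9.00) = 3652.00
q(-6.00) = 4503.00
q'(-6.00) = -2693.00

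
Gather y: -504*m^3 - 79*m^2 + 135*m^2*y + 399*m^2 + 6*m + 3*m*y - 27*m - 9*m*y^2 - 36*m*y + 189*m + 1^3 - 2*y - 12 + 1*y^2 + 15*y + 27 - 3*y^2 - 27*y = -504*m^3 + 320*m^2 + 168*m + y^2*(-9*m - 2) + y*(135*m^2 - 33*m - 14) + 16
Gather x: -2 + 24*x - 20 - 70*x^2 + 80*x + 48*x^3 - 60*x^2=48*x^3 - 130*x^2 + 104*x - 22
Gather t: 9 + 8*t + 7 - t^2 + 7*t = -t^2 + 15*t + 16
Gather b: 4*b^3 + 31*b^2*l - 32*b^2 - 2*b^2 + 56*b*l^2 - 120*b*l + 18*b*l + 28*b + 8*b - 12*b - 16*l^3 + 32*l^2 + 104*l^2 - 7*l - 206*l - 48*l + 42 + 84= 4*b^3 + b^2*(31*l - 34) + b*(56*l^2 - 102*l + 24) - 16*l^3 + 136*l^2 - 261*l + 126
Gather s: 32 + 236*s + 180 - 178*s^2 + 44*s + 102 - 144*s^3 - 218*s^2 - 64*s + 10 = -144*s^3 - 396*s^2 + 216*s + 324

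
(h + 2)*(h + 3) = h^2 + 5*h + 6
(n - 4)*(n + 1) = n^2 - 3*n - 4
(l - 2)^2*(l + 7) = l^3 + 3*l^2 - 24*l + 28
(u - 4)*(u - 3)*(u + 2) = u^3 - 5*u^2 - 2*u + 24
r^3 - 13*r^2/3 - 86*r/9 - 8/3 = (r - 6)*(r + 1/3)*(r + 4/3)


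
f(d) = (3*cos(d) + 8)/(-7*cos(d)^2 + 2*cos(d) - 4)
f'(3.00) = 0.10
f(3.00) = -0.39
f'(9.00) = 0.34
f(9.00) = -0.45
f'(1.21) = -0.76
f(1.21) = -2.17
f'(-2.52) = -0.58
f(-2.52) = -0.54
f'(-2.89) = -0.19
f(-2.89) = -0.41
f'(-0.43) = 0.60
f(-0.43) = -1.35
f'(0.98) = -1.33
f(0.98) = -1.91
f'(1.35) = 0.16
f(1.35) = -2.22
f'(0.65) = -0.96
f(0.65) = -1.52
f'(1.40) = 0.55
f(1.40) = -2.20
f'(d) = (-14*sin(d)*cos(d) + 2*sin(d))*(3*cos(d) + 8)/(-7*cos(d)^2 + 2*cos(d) - 4)^2 - 3*sin(d)/(-7*cos(d)^2 + 2*cos(d) - 4) = 7*(-3*cos(d)^2 - 16*cos(d) + 4)*sin(d)/(7*sin(d)^2 + 2*cos(d) - 11)^2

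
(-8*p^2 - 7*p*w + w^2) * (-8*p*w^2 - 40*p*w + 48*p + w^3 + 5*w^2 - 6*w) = 64*p^3*w^2 + 320*p^3*w - 384*p^3 + 48*p^2*w^3 + 240*p^2*w^2 - 288*p^2*w - 15*p*w^4 - 75*p*w^3 + 90*p*w^2 + w^5 + 5*w^4 - 6*w^3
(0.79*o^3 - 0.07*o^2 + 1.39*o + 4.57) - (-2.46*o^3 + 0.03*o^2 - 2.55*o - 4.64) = 3.25*o^3 - 0.1*o^2 + 3.94*o + 9.21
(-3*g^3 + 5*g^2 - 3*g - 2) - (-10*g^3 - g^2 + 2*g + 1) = 7*g^3 + 6*g^2 - 5*g - 3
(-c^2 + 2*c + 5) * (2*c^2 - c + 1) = -2*c^4 + 5*c^3 + 7*c^2 - 3*c + 5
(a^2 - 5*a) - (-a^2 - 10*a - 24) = 2*a^2 + 5*a + 24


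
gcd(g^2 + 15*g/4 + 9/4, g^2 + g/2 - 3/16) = g + 3/4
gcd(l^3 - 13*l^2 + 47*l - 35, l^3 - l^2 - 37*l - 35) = l - 7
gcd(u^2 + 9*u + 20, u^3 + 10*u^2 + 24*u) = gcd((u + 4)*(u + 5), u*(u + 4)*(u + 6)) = u + 4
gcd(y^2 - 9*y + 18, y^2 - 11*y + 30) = y - 6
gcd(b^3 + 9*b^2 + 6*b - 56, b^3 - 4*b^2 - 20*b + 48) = b^2 + 2*b - 8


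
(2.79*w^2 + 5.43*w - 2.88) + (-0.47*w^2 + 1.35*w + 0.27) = 2.32*w^2 + 6.78*w - 2.61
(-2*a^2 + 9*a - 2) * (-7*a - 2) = 14*a^3 - 59*a^2 - 4*a + 4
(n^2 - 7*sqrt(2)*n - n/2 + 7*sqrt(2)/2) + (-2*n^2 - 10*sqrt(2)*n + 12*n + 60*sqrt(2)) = -n^2 - 17*sqrt(2)*n + 23*n/2 + 127*sqrt(2)/2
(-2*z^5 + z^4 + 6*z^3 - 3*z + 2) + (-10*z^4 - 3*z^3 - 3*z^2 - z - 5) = -2*z^5 - 9*z^4 + 3*z^3 - 3*z^2 - 4*z - 3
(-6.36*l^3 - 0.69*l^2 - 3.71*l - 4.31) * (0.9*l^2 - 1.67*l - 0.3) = -5.724*l^5 + 10.0002*l^4 - 0.2787*l^3 + 2.5237*l^2 + 8.3107*l + 1.293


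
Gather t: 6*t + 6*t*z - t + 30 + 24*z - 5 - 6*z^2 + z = t*(6*z + 5) - 6*z^2 + 25*z + 25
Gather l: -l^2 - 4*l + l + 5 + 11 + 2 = -l^2 - 3*l + 18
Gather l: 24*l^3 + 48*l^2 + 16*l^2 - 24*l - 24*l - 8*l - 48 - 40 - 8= 24*l^3 + 64*l^2 - 56*l - 96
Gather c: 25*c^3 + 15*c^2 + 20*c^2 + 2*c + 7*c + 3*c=25*c^3 + 35*c^2 + 12*c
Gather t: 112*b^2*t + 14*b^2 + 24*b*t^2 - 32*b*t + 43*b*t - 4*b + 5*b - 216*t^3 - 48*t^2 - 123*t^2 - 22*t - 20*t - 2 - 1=14*b^2 + b - 216*t^3 + t^2*(24*b - 171) + t*(112*b^2 + 11*b - 42) - 3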